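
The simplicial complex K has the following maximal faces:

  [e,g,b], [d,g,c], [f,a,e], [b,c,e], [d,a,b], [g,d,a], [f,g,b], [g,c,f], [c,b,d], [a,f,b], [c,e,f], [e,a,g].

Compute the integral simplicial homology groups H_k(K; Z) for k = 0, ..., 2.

H_0 = Z,  H_1 = Z_2,  H_2 = 0.

Fix the vertex order a < b < c < d < e < f < g and write every simplex with vertices in increasing order. Then dim K = 2 and the simplices of K are:

  0-simplices (7): a, b, c, d, e, f, g
  1-simplices (18): ab, ad, ae, af, ag, bc, bd, be, bf, bg, cd, ce, cf, cg, dg, ef, eg, fg
  2-simplices (12): abd, abf, adg, aef, aeg, bcd, bce, beg, bfg, cdg, cef, cfg

so the chain groups are C_0 ≅ Z^7, C_1 ≅ Z^18, C_2 ≅ Z^12.

∂_1: C_1 → C_0 is given by ∂[p,q] = [q] − [p]. For instance
  ∂cg = g − c.
The 7×18 boundary matrix has rank 6 and Smith normal form diag(1,1,1,1,1,1).

The boundary map ∂_2: C_2 → C_1 sends each 2-simplex [p,q,r] to [q,r] − [p,r] + [p,q]. For instance
  ∂abf = bf − af + ab,
  ∂cfg = fg − cg + cf.
The 18×12 boundary matrix has rank 12 and Smith normal form diag(1,1,1,1,1,1,1,1,1,1,1,2).

Computing H_k = (kernel of ∂_k) / (image of ∂_{k+1}):

  H_0: rank C_0 − rank ∂_1 = 7 − 6 = 1, and the invariant factors of ∂_1 are all 1, so H_0 ≅ Z.
  H_1: rank ker ∂_1 − rank ∂_2 = (18 − 6) − 12 = 0, and ∂_2 has invariant factor 2 > 1, so H_1 ≅ Z_2.
  H_2: rank ker ∂_2 − rank ∂_3 = (12 − 12) − 0 = 0, and there is no ∂_3, so H_2 ≅ 0.

(K is a triangulation of the real projective plane RP^2.)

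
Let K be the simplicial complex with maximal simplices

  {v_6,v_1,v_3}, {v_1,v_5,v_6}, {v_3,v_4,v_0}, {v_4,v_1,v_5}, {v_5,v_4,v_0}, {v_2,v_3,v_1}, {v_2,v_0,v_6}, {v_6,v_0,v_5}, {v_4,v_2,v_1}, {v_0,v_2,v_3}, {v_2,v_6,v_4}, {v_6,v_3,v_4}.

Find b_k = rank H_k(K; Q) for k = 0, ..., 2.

b_0 = 1, b_1 = 0, b_2 = 0.

Take the total order v_0 < v_1 < v_2 < v_3 < v_4 < v_5 < v_6 on the vertex set. Then K (dimension 2) consists of the simplices:

  0-simplices (7): [v_0], [v_1], [v_2], [v_3], [v_4], [v_5], [v_6]
  1-simplices (18): (18 of them)
  2-simplices (12): (12 of them)

so the chain groups are C_0 ≅ Z^7, C_1 ≅ Z^18, C_2 ≅ Z^12.

Boundary ∂_1: C_1 → C_0 maps an edge to its endpoints' difference, ∂[p,q] = q − p. For instance
  ∂[v_1,v_6] = [v_6] − [v_1].
The resulting 7×18 matrix has rank 6, and its Smith normal form has invariant factors (1,1,1,1,1,1).

The boundary map ∂_2: C_2 → C_1 sends each 2-simplex [p,q,r] to [q,r] − [p,r] + [p,q]. For instance
  ∂[v_1,v_2,v_3] = [v_2,v_3] − [v_1,v_3] + [v_1,v_2],
  ∂[v_2,v_4,v_6] = [v_4,v_6] − [v_2,v_6] + [v_2,v_4].
This gives a 18×12 integer matrix of rank 12; reducing to Smith normal form yields diagonal entries (1,1,1,1,1,1,1,1,1,1,1,2).

Computing H_k = (kernel of ∂_k) / (image of ∂_{k+1}):

  H_0: rank C_0 − rank ∂_1 = 7 − 6 = 1, and the invariant factors of ∂_1 are all 1, so H_0 = Z.
  H_1: rank ker ∂_1 − rank ∂_2 = (18 − 6) − 12 = 0, and ∂_2 has invariant factor 2 > 1, so H_1 = Z/2.
  H_2: rank ker ∂_2 − rank ∂_3 = (12 − 12) − 0 = 0, and there is no ∂_3, so H_2 = 0.

As a check, the Euler characteristic is 7 − 18 + 12 = 1, which agrees with 1 − 0 + 0 = 1.

Hence the Betti numbers are b_0 = 1, b_1 = 0, b_2 = 0.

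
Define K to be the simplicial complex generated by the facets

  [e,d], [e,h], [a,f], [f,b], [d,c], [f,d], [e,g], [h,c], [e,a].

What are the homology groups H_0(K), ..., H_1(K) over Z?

H_0 = Z,  H_1 = Z^2.

Order the vertices as a < b < c < d < e < f < g < h. Listing each simplex with vertices in this order, K has dimension 1 with simplices:

  0-simplices (8): a, b, c, d, e, f, g, h
  1-simplices (9): ae, af, bf, cd, ch, de, df, eg, eh

so the chain groups are C_0 ≅ Z^8, C_1 ≅ Z^9.

∂_1: C_1 → C_0 is given by ∂[p,q] = [q] − [p].
The resulting 8×9 matrix has rank 7, and its Smith normal form has invariant factors (1,1,1,1,1,1,1).

Reading off H_k = ker ∂_k / im ∂_{k+1}:

  H_0: rank C_0 − rank ∂_1 = 8 − 7 = 1, and the invariant factors of ∂_1 are all 1, so H_0 ≅ Z.
  H_1: rank ker ∂_1 − rank ∂_2 = (9 − 7) − 0 = 2, and there is no ∂_2, so H_1 ≅ Z^2.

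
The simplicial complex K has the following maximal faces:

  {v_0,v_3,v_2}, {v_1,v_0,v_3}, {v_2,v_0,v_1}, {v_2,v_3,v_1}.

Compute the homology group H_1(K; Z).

H_1 ≅ 0.

Order the vertices as v_0 < v_1 < v_2 < v_3. Listing each simplex with vertices in this order, K has dimension 2 with simplices:

  0-simplices (4): [v_0], [v_1], [v_2], [v_3]
  1-simplices (6): [v_0,v_1], [v_0,v_2], [v_0,v_3], [v_1,v_2], [v_1,v_3], [v_2,v_3]
  2-simplices (4): [v_0,v_1,v_2], [v_0,v_1,v_3], [v_0,v_2,v_3], [v_1,v_2,v_3]

giving chain groups C_0 ≅ Z^4, C_1 ≅ Z^6, C_2 ≅ Z^4.

The boundary map ∂_1: C_1 → C_0 is given by ∂[p,q] = [q] − [p].
The 4×6 boundary matrix has rank 3 and Smith normal form diag(1,1,1).

Boundary ∂_2: C_2 → C_1 sends each 2-simplex [p,q,r] to [q,r] − [p,r] + [p,q]. For instance
  ∂[v_0,v_1,v_2] = [v_1,v_2] − [v_0,v_2] + [v_0,v_1],
  ∂[v_1,v_2,v_3] = [v_2,v_3] − [v_1,v_3] + [v_1,v_2].
This gives a 6×4 integer matrix of rank 3; reducing to Smith normal form yields diagonal entries (1,1,1).

Reading off H_k = ker ∂_k / im ∂_{k+1}:

  H_1: rank ker ∂_1 − rank ∂_2 = (6 − 3) − 3 = 0, and the invariant factors of ∂_2 are all 1, so H_1 ≅ 0.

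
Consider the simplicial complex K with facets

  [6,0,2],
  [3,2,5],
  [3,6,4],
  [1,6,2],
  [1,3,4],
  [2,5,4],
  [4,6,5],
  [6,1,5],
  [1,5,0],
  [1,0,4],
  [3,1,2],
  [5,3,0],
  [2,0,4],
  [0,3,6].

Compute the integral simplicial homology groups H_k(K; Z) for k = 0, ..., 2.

H_0 = Z,  H_1 = Z^2,  H_2 = Z.

Order the vertices as 0 < 1 < 2 < 3 < 4 < 5 < 6. Listing each simplex with vertices in this order, K has dimension 2 with simplices:

  0-simplices (7): [0], [1], [2], [3], [4], [5], [6]
  1-simplices (21): [0,1], [0,2], [0,3], [0,4], [0,5], [0,6], [1,2], [1,3], [1,4], [1,5], [1,6], [2,3], [2,4], [2,5], [2,6], [3,4], [3,5], [3,6], [4,5], [4,6], [5,6]
  2-simplices (14): [0,1,4], [0,1,5], [0,2,4], [0,2,6], [0,3,5], [0,3,6], [1,2,3], [1,2,6], [1,3,4], [1,5,6], [2,3,5], [2,4,5], [3,4,6], [4,5,6]

giving chain groups C_0 ≅ Z^7, C_1 ≅ Z^21, C_2 ≅ Z^14.

The boundary map ∂_1: C_1 → C_0 is given by ∂[p,q] = [q] − [p]. For instance
  ∂[0,2] = [2] − [0].
The 7×21 boundary matrix has rank 6 and Smith normal form diag(1,1,1,1,1,1).

The boundary map ∂_2: C_2 → C_1 maps a triangle to the signed sum of its edges. For instance
  ∂[2,4,5] = [4,5] − [2,5] + [2,4],
  ∂[0,2,6] = [2,6] − [0,6] + [0,2].
As a 21×14 matrix over Z this has rank 13, with invariant factors (1,1,1,1,1,1,1,1,1,1,1,1,1).

Reading off H_k = ker ∂_k / im ∂_{k+1}:

  H_0: rank C_0 − rank ∂_1 = 7 − 6 = 1, and the invariant factors of ∂_1 are all 1, so H_0 ≅ Z.
  H_1: rank ker ∂_1 − rank ∂_2 = (21 − 6) − 13 = 2, and the invariant factors of ∂_2 are all 1, so H_1 ≅ Z^2.
  H_2: rank ker ∂_2 − rank ∂_3 = (14 − 13) − 0 = 1, and there is no ∂_3, so H_2 ≅ Z.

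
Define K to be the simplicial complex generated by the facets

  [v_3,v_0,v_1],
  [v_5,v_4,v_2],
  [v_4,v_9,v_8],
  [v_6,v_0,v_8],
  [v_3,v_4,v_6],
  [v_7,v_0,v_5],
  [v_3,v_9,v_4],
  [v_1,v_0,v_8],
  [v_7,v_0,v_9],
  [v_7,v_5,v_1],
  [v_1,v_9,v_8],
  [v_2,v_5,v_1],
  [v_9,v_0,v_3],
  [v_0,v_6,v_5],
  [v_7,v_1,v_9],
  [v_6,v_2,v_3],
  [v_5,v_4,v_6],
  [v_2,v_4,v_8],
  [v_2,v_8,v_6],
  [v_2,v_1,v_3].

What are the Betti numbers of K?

K has 10 vertices, 30 edges, 20 triangles.
rank ∂_0 = 0, rank ∂_1 = 9 ⇒ b_0 = 10 − 0 − 9 = 1; all invariant factors of ∂_1 are 1 so no torsion. So H_0 = Z.
rank ∂_1 = 9, rank ∂_2 = 20 ⇒ b_1 = 30 − 9 − 20 = 1; ∂_2 has invariant factor(s) [2] giving torsion. So H_1 = Z ⊕ Z/2Z.
rank ∂_2 = 20, rank ∂_3 = 0 ⇒ b_2 = 20 − 20 − 0 = 0. So H_2 = 0.

b_0 = 1, b_1 = 1, b_2 = 0.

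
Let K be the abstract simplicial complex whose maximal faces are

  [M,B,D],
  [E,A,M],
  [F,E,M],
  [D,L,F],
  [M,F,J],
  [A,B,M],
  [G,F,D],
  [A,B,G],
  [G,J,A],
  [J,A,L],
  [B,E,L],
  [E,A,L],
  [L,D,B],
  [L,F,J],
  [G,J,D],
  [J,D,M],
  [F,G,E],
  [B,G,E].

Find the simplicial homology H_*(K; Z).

Take the total order A < B < D < E < F < G < J < L < M on the vertex set. Then K (dimension 2) consists of the simplices:

  0-simplices (9): A, B, D, E, F, G, J, L, M
  1-simplices (27): AB, AE, AG, AJ, AL, AM, BD, BE, BG, BL, BM, DF, DG, DJ, DL, DM, EF, EG, EL, EM, FG, FJ, FL, FM, GJ, JL, JM
  2-simplices (18): ABG, ABM, AEL, AEM, AGJ, AJL, BDL, BDM, BEG, BEL, DFG, DFL, DGJ, DJM, EFG, EFM, FJL, FJM

Hence C_0 ≅ Z^9, C_1 ≅ Z^27, C_2 ≅ Z^18.

The boundary map ∂_1: C_1 → C_0 is given by ∂[p,q] = [q] − [p]. For instance
  ∂AB = B − A.
This gives a 9×27 integer matrix of rank 8; reducing to Smith normal form yields diagonal entries (1,1,1,1,1,1,1,1).

The boundary map ∂_2: C_2 → C_1 maps a triangle to the signed sum of its edges. For instance
  ∂AJL = JL − AL + AJ,
  ∂FJL = JL − FL + FJ.
The 27×18 boundary matrix has rank 18 and Smith normal form diag(1,1,1,1,1,1,1,1,1,1,1,1,1,1,1,1,1,2).

Computing H_k = (kernel of ∂_k) / (image of ∂_{k+1}):

  H_0: rank C_0 − rank ∂_1 = 9 − 8 = 1, and the invariant factors of ∂_1 are all 1, so H_0 ≅ Z.
  H_1: rank ker ∂_1 − rank ∂_2 = (27 − 8) − 18 = 1, and ∂_2 has invariant factor 2 > 1, so H_1 ≅ Z × Z/2.
  H_2: rank ker ∂_2 − rank ∂_3 = (18 − 18) − 0 = 0, and there is no ∂_3, so H_2 ≅ 0.

As a check, the Euler characteristic is 9 − 27 + 18 = 0, which agrees with 1 − 1 + 0 = 0.

H_0 ≅ Z,  H_1 ≅ Z × Z/2,  H_2 = 0.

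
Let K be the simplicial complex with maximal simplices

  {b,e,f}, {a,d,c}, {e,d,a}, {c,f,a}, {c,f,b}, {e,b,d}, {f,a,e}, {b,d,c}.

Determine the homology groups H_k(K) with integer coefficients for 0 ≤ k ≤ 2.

Fix the vertex order a < b < c < d < e < f and write every simplex with vertices in increasing order. Then dim K = 2 and the simplices of K are:

  0-simplices (6): a, b, c, d, e, f
  1-simplices (12): ac, ad, ae, af, bc, bd, be, bf, cd, cf, de, ef
  2-simplices (8): acd, acf, ade, aef, bcd, bcf, bde, bef

so the chain groups are C_0 ≅ Z^6, C_1 ≅ Z^12, C_2 ≅ Z^8.

The boundary map ∂_1: C_1 → C_0 maps an edge to its endpoints' difference, ∂[p,q] = q − p.
The resulting 6×12 matrix has rank 5, and its Smith normal form has invariant factors (1,1,1,1,1).

∂_2: C_2 → C_1 maps a triangle to the signed sum of its edges. For instance
  ∂bcd = cd − bd + bc,
  ∂bef = ef − bf + be.
This gives a 12×8 integer matrix of rank 7; reducing to Smith normal form yields diagonal entries (1,1,1,1,1,1,1).

Now H_k = ker ∂_k / im ∂_{k+1}, so:

  H_0: rank C_0 − rank ∂_1 = 6 − 5 = 1, and the invariant factors of ∂_1 are all 1, so H_0 ≅ Z.
  H_1: rank ker ∂_1 − rank ∂_2 = (12 − 5) − 7 = 0, and the invariant factors of ∂_2 are all 1, so H_1 ≅ 0.
  H_2: rank ker ∂_2 − rank ∂_3 = (8 − 7) − 0 = 1, and there is no ∂_3, so H_2 ≅ Z.

As a check, the Euler characteristic is 6 − 12 + 8 = 2, which agrees with 1 − 0 + 1 = 2.

H_0 ≅ Z,  H_1 = 0,  H_2 ≅ Z.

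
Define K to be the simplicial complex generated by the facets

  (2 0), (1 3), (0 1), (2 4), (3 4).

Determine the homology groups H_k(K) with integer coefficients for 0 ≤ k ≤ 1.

H_0 ≅ Z,  H_1 ≅ Z.

We work with the vertex ordering 0 < 1 < 2 < 3 < 4. The simplices of K, each written with vertices in increasing order, are:

  0-simplices (5): [0], [1], [2], [3], [4]
  1-simplices (5): [0,1], [0,2], [1,3], [2,4], [3,4]

giving chain groups C_0 ≅ Z^5, C_1 ≅ Z^5.

Boundary ∂_1: C_1 → C_0 maps an edge to its endpoints' difference, ∂[p,q] = q − p. For instance
  ∂[1,3] = [3] − [1].
The resulting 5×5 matrix has rank 4, and its Smith normal form has invariant factors (1,1,1,1).

From H_k ≅ ker(∂_k) / im(∂_{k+1}) we obtain:

  H_0: rank C_0 − rank ∂_1 = 5 − 4 = 1, and the invariant factors of ∂_1 are all 1, so H_0 = Z.
  H_1: rank ker ∂_1 − rank ∂_2 = (5 − 4) − 0 = 1, and there is no ∂_2, so H_1 = Z.

(K is a triangulation of the circle S^1.)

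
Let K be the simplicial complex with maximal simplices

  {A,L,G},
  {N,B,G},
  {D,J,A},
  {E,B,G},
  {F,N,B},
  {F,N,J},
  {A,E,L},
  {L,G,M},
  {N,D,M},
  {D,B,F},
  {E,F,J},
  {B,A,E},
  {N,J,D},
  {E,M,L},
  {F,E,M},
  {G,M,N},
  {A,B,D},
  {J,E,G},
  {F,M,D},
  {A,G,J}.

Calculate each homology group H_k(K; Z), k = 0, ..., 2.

H_0 ≅ Z,  H_1 ≅ Z ⊕ Z/2Z,  H_2 = 0.

Order the vertices as A < B < D < E < F < G < J < L < M < N. Listing each simplex with vertices in this order, K has dimension 2 with simplices:

  0-simplices (10): A, B, D, E, F, G, J, L, M, N
  1-simplices (30): AB, AD, AE, AG, AJ, AL, BD, BE, BF, BG, BN, DF, DJ, DM, DN, EF, EG, EJ, EL, EM, FJ, FM, FN, GJ, GL, GM, GN, JN, LM, MN
  2-simplices (20): ABD, ABE, ADJ, AEL, AGJ, AGL, BDF, BEG, BFN, BGN, DFM, DJN, DMN, EFJ, EFM, EGJ, ELM, FJN, GLM, GMN

giving chain groups C_0 ≅ Z^10, C_1 ≅ Z^30, C_2 ≅ Z^20.

Boundary ∂_1: C_1 → C_0 maps an edge to its endpoints' difference, ∂[p,q] = q − p.
The 10×30 boundary matrix has rank 9 and Smith normal form diag(1,1,1,1,1,1,1,1,1).

∂_2: C_2 → C_1 acts by ∂[p,q,r] = [q,r] − [p,r] + [p,q]. For instance
  ∂BFN = FN − BN + BF,
  ∂ADJ = DJ − AJ + AD.
The resulting 30×20 matrix has rank 20, and its Smith normal form has invariant factors (1,1,1,1,1,1,1,1,1,1,1,1,1,1,1,1,1,1,1,2).

Reading off H_k = ker ∂_k / im ∂_{k+1}:

  H_0: rank C_0 − rank ∂_1 = 10 − 9 = 1, and the invariant factors of ∂_1 are all 1, so H_0 = Z.
  H_1: rank ker ∂_1 − rank ∂_2 = (30 − 9) − 20 = 1, and ∂_2 has invariant factor 2 > 1, so H_1 = Z ⊕ Z/2Z.
  H_2: rank ker ∂_2 − rank ∂_3 = (20 − 20) − 0 = 0, and there is no ∂_3, so H_2 = 0.

As a check, the Euler characteristic is 10 − 30 + 20 = 0, which agrees with 1 − 1 + 0 = 0.
(K is a triangulation of the Klein bottle.)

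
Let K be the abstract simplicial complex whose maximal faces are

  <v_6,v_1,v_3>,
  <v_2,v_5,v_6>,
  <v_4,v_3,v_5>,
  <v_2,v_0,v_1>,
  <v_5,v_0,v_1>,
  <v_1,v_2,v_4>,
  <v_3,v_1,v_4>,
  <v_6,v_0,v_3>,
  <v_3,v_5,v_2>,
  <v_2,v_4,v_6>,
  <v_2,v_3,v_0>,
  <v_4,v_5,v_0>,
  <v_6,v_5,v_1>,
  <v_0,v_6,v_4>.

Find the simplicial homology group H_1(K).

H_1 ≅ Z^2.

Fix the vertex order v_0 < v_1 < v_2 < v_3 < v_4 < v_5 < v_6 and write every simplex with vertices in increasing order. Then dim K = 2 and the simplices of K are:

  0-simplices (7): [v_0], [v_1], [v_2], [v_3], [v_4], [v_5], [v_6]
  1-simplices (21): (21 of them)
  2-simplices (14): (14 of them)

Hence C_0 ≅ Z^7, C_1 ≅ Z^21, C_2 ≅ Z^14.

Boundary ∂_1: C_1 → C_0 maps an edge to its endpoints' difference, ∂[p,q] = q − p.
The 7×21 boundary matrix has rank 6 and Smith normal form diag(1,1,1,1,1,1).

Boundary ∂_2: C_2 → C_1 acts by ∂[p,q,r] = [q,r] − [p,r] + [p,q]. For instance
  ∂[v_1,v_2,v_4] = [v_2,v_4] − [v_1,v_4] + [v_1,v_2],
  ∂[v_2,v_4,v_6] = [v_4,v_6] − [v_2,v_6] + [v_2,v_4].
As a 21×14 matrix over Z this has rank 13, with invariant factors (1,1,1,1,1,1,1,1,1,1,1,1,1).

From H_k ≅ ker(∂_k) / im(∂_{k+1}) we obtain:

  H_1: rank ker ∂_1 − rank ∂_2 = (21 − 6) − 13 = 2, and the invariant factors of ∂_2 are all 1, so H_1 = Z^2.

(K is a triangulation of the torus T^2.)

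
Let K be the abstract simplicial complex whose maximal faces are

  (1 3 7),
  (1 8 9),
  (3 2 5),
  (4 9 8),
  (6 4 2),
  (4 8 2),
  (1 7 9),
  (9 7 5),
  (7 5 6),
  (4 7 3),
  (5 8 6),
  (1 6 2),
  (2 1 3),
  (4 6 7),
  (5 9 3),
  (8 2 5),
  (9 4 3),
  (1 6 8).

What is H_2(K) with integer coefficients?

Order the vertices as 1 < 2 < 3 < 4 < 5 < 6 < 7 < 8 < 9. Listing each simplex with vertices in this order, K has dimension 2 with simplices:

  0-simplices (9): [1], [2], [3], [4], [5], [6], [7], [8], [9]
  1-simplices (27): (27 of them)
  2-simplices (18): [1,2,3], [1,2,6], [1,3,7], [1,6,8], [1,7,9], [1,8,9], [2,3,5], [2,4,6], [2,4,8], [2,5,8], [3,4,7], [3,4,9], [3,5,9], [4,6,7], [4,8,9], [5,6,7], [5,6,8], [5,7,9]

Hence C_0 ≅ Z^9, C_1 ≅ Z^27, C_2 ≅ Z^18.

∂_1: C_1 → C_0 is given by ∂[p,q] = [q] − [p]. For instance
  ∂[1,8] = [8] − [1].
The 9×27 boundary matrix has rank 8 and Smith normal form diag(1,1,1,1,1,1,1,1).

The boundary map ∂_2: C_2 → C_1 acts by ∂[p,q,r] = [q,r] − [p,r] + [p,q]. For instance
  ∂[2,4,8] = [4,8] − [2,8] + [2,4],
  ∂[5,6,7] = [6,7] − [5,7] + [5,6].
As a 27×18 matrix over Z this has rank 18, with invariant factors (1,1,1,1,1,1,1,1,1,1,1,1,1,1,1,1,1,2).

Reading off H_k = ker ∂_k / im ∂_{k+1}:

  H_2: rank ker ∂_2 − rank ∂_3 = (18 − 18) − 0 = 0, and there is no ∂_3, so H_2 ≅ 0.

H_2 = 0.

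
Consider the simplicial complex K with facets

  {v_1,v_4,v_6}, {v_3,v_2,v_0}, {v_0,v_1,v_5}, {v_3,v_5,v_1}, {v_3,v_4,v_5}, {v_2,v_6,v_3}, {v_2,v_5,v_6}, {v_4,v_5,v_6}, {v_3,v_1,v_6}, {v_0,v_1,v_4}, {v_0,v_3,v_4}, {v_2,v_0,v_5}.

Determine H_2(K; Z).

K has 7 vertices, 18 edges, 12 triangles.
rank ∂_2 = 12, rank ∂_3 = 0 ⇒ b_2 = 12 − 12 − 0 = 0. So H_2 ≅ 0.

H_2 = 0.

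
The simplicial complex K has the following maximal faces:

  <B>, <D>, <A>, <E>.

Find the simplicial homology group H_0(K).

H_0 ≅ Z^4.

Take the total order A < B < D < E on the vertex set. Then K (dimension 0) consists of the simplices:

  0-simplices (4): A, B, D, E

so the chain groups are C_0 ≅ Z^4.

Reading off H_k = ker ∂_k / im ∂_{k+1}:

  H_0: rank C_0 − rank ∂_1 = 4 − 0 = 4, and there is no ∂_1, so H_0 ≅ Z^4.

(K is a triangulation of a set of 4 points.)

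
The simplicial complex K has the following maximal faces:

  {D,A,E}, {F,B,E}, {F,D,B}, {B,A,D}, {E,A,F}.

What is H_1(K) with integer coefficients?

Take the total order A < B < D < E < F on the vertex set. Then K (dimension 2) consists of the simplices:

  0-simplices (5): A, B, D, E, F
  1-simplices (10): AB, AD, AE, AF, BD, BE, BF, DE, DF, EF
  2-simplices (5): ABD, ADE, AEF, BDF, BEF

giving chain groups C_0 ≅ Z^5, C_1 ≅ Z^10, C_2 ≅ Z^5.

∂_1: C_1 → C_0 sends each edge [p,q] (with p < q) to q − p. For instance
  ∂EF = F − E.
The resulting 5×10 matrix has rank 4, and its Smith normal form has invariant factors (1,1,1,1).

Boundary ∂_2: C_2 → C_1 maps a triangle to the signed sum of its edges. For instance
  ∂ADE = DE − AE + AD,
  ∂AEF = EF − AF + AE.
As a 10×5 matrix over Z this has rank 5, with invariant factors (1,1,1,1,1).

From H_k ≅ ker(∂_k) / im(∂_{k+1}) we obtain:

  H_1: rank ker ∂_1 − rank ∂_2 = (10 − 4) − 5 = 1, and the invariant factors of ∂_2 are all 1, so H_1 ≅ Z.

H_1 ≅ Z.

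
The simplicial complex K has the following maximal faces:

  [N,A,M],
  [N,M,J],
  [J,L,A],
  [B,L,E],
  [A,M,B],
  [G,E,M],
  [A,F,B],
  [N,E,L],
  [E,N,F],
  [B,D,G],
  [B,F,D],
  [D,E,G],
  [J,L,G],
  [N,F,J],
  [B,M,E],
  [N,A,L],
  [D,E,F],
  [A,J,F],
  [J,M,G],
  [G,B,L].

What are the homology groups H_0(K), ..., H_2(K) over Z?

H_0 = Z,  H_1 = Z ⊕ Z/2Z,  H_2 = 0.

Order the vertices as A < B < D < E < F < G < J < L < M < N. Listing each simplex with vertices in this order, K has dimension 2 with simplices:

  0-simplices (10): A, B, D, E, F, G, J, L, M, N
  1-simplices (30): AB, AF, AJ, AL, AM, AN, BD, BE, BF, BG, BL, BM, DE, DF, DG, EF, EG, EL, EM, EN, FJ, FN, GJ, GL, GM, JL, JM, JN, LN, MN
  2-simplices (20): ABF, ABM, AFJ, AJL, ALN, AMN, BDF, BDG, BEL, BEM, BGL, DEF, DEG, EFN, EGM, ELN, FJN, GJL, GJM, JMN

so the chain groups are C_0 ≅ Z^10, C_1 ≅ Z^30, C_2 ≅ Z^20.

The boundary map ∂_1: C_1 → C_0 is given by ∂[p,q] = [q] − [p]. For instance
  ∂EM = M − E.
The 10×30 boundary matrix has rank 9 and Smith normal form diag(1,1,1,1,1,1,1,1,1).

∂_2: C_2 → C_1 acts by ∂[p,q,r] = [q,r] − [p,r] + [p,q]. For instance
  ∂GJM = JM − GM + GJ,
  ∂EGM = GM − EM + EG.
This gives a 30×20 integer matrix of rank 20; reducing to Smith normal form yields diagonal entries (1,1,1,1,1,1,1,1,1,1,1,1,1,1,1,1,1,1,1,2).

Reading off H_k = ker ∂_k / im ∂_{k+1}:

  H_0: rank C_0 − rank ∂_1 = 10 − 9 = 1, and the invariant factors of ∂_1 are all 1, so H_0 ≅ Z.
  H_1: rank ker ∂_1 − rank ∂_2 = (30 − 9) − 20 = 1, and ∂_2 has invariant factor 2 > 1, so H_1 ≅ Z ⊕ Z/2Z.
  H_2: rank ker ∂_2 − rank ∂_3 = (20 − 20) − 0 = 0, and there is no ∂_3, so H_2 ≅ 0.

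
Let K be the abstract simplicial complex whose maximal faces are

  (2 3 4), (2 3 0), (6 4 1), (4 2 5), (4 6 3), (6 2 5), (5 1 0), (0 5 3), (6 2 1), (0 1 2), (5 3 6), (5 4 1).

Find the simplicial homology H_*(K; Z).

Order the vertices as 0 < 1 < 2 < 3 < 4 < 5 < 6. Listing each simplex with vertices in this order, K has dimension 2 with simplices:

  0-simplices (7): [0], [1], [2], [3], [4], [5], [6]
  1-simplices (18): [0,1], [0,2], [0,3], [0,5], [1,2], [1,4], [1,5], [1,6], [2,3], [2,4], [2,5], [2,6], [3,4], [3,5], [3,6], [4,5], [4,6], [5,6]
  2-simplices (12): [0,1,2], [0,1,5], [0,2,3], [0,3,5], [1,2,6], [1,4,5], [1,4,6], [2,3,4], [2,4,5], [2,5,6], [3,4,6], [3,5,6]

Hence C_0 ≅ Z^7, C_1 ≅ Z^18, C_2 ≅ Z^12.

∂_1: C_1 → C_0 sends each edge [p,q] (with p < q) to q − p. For instance
  ∂[4,5] = [5] − [4].
This gives a 7×18 integer matrix of rank 6; reducing to Smith normal form yields diagonal entries (1,1,1,1,1,1).

The boundary map ∂_2: C_2 → C_1 maps a triangle to the signed sum of its edges. For instance
  ∂[0,1,2] = [1,2] − [0,2] + [0,1],
  ∂[2,3,4] = [3,4] − [2,4] + [2,3].
The 18×12 boundary matrix has rank 12 and Smith normal form diag(1,1,1,1,1,1,1,1,1,1,1,2).

Computing H_k = (kernel of ∂_k) / (image of ∂_{k+1}):

  H_0: rank C_0 − rank ∂_1 = 7 − 6 = 1, and the invariant factors of ∂_1 are all 1, so H_0 ≅ Z.
  H_1: rank ker ∂_1 − rank ∂_2 = (18 − 6) − 12 = 0, and ∂_2 has invariant factor 2 > 1, so H_1 ≅ Z/2.
  H_2: rank ker ∂_2 − rank ∂_3 = (12 − 12) − 0 = 0, and there is no ∂_3, so H_2 ≅ 0.

As a check, the Euler characteristic is 7 − 18 + 12 = 1, which agrees with 1 − 0 + 0 = 1.

H_0 ≅ Z,  H_1 ≅ Z/2,  H_2 = 0.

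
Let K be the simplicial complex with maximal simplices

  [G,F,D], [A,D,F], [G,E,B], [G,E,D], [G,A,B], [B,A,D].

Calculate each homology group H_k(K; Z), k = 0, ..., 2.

Take the total order A < B < D < E < F < G on the vertex set. Then K (dimension 2) consists of the simplices:

  0-simplices (6): A, B, D, E, F, G
  1-simplices (12): AB, AD, AF, AG, BD, BE, BG, DE, DF, DG, EG, FG
  2-simplices (6): ABD, ABG, ADF, BEG, DEG, DFG

so the chain groups are C_0 ≅ Z^6, C_1 ≅ Z^12, C_2 ≅ Z^6.

∂_1: C_1 → C_0 sends each edge [p,q] (with p < q) to q − p. For instance
  ∂EG = G − E.
This gives a 6×12 integer matrix of rank 5; reducing to Smith normal form yields diagonal entries (1,1,1,1,1).

The boundary map ∂_2: C_2 → C_1 acts by ∂[p,q,r] = [q,r] − [p,r] + [p,q]. For instance
  ∂DFG = FG − DG + DF,
  ∂ADF = DF − AF + AD.
The 12×6 boundary matrix has rank 6 and Smith normal form diag(1,1,1,1,1,1).

From H_k ≅ ker(∂_k) / im(∂_{k+1}) we obtain:

  H_0: rank C_0 − rank ∂_1 = 6 − 5 = 1, and the invariant factors of ∂_1 are all 1, so H_0 ≅ Z.
  H_1: rank ker ∂_1 − rank ∂_2 = (12 − 5) − 6 = 1, and the invariant factors of ∂_2 are all 1, so H_1 ≅ Z.
  H_2: rank ker ∂_2 − rank ∂_3 = (6 − 6) − 0 = 0, and there is no ∂_3, so H_2 ≅ 0.

(K is a triangulation of the cylinder S^1 x I.)

H_0 ≅ Z,  H_1 ≅ Z,  H_2 = 0.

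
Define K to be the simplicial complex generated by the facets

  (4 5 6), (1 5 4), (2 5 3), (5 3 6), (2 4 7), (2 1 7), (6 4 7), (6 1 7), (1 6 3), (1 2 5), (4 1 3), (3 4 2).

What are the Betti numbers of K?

Order the vertices as 1 < 2 < 3 < 4 < 5 < 6 < 7. Listing each simplex with vertices in this order, K has dimension 2 with simplices:

  0-simplices (7): [1], [2], [3], [4], [5], [6], [7]
  1-simplices (18): [1,2], [1,3], [1,4], [1,5], [1,6], [1,7], [2,3], [2,4], [2,5], [2,7], [3,4], [3,5], [3,6], [4,5], [4,6], [4,7], [5,6], [6,7]
  2-simplices (12): [1,2,5], [1,2,7], [1,3,4], [1,3,6], [1,4,5], [1,6,7], [2,3,4], [2,3,5], [2,4,7], [3,5,6], [4,5,6], [4,6,7]

Hence C_0 ≅ Z^7, C_1 ≅ Z^18, C_2 ≅ Z^12.

Boundary ∂_1: C_1 → C_0 is given by ∂[p,q] = [q] − [p]. For instance
  ∂[4,5] = [5] − [4].
As a 7×18 matrix over Z this has rank 6, with invariant factors (1,1,1,1,1,1).

The boundary map ∂_2: C_2 → C_1 acts by ∂[p,q,r] = [q,r] − [p,r] + [p,q]. For instance
  ∂[1,3,6] = [3,6] − [1,6] + [1,3],
  ∂[1,4,5] = [4,5] − [1,5] + [1,4].
The resulting 18×12 matrix has rank 12, and its Smith normal form has invariant factors (1,1,1,1,1,1,1,1,1,1,1,2).

Now H_k = ker ∂_k / im ∂_{k+1}, so:

  H_0: rank C_0 − rank ∂_1 = 7 − 6 = 1, and the invariant factors of ∂_1 are all 1, so H_0 ≅ Z.
  H_1: rank ker ∂_1 − rank ∂_2 = (18 − 6) − 12 = 0, and ∂_2 has invariant factor 2 > 1, so H_1 ≅ Z/2.
  H_2: rank ker ∂_2 − rank ∂_3 = (12 − 12) − 0 = 0, and there is no ∂_3, so H_2 ≅ 0.

(K is a triangulation of the real projective plane RP^2.)

Hence the Betti numbers are b_0 = 1, b_1 = 0, b_2 = 0.

b_0 = 1, b_1 = 0, b_2 = 0.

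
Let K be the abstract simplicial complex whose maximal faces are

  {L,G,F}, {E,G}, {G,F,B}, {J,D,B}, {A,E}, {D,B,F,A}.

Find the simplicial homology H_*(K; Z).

We work with the vertex ordering A < B < D < E < F < G < J < L. The simplices of K, each written with vertices in increasing order, are:

  0-simplices (8): A, B, D, E, F, G, J, L
  1-simplices (14): AB, AD, AE, AF, BD, BF, BG, BJ, DF, DJ, EG, FG, FL, GL
  2-simplices (7): ABD, ABF, ADF, BDF, BDJ, BFG, FGL
  3-simplices (1): ABDF

so the chain groups are C_0 ≅ Z^8, C_1 ≅ Z^14, C_2 ≅ Z^7, C_3 ≅ Z^1.

Boundary ∂_1: C_1 → C_0 maps an edge to its endpoints' difference, ∂[p,q] = q − p. For instance
  ∂BJ = J − B.
The resulting 8×14 matrix has rank 7, and its Smith normal form has invariant factors (1,1,1,1,1,1,1).

The boundary map ∂_2: C_2 → C_1 maps a triangle to the signed sum of its edges. For instance
  ∂FGL = GL − FL + FG,
  ∂BFG = FG − BG + BF.
This gives a 14×7 integer matrix of rank 6; reducing to Smith normal form yields diagonal entries (1,1,1,1,1,1).

The boundary map ∂_3: C_3 → C_2 sends each 3-simplex σ to the alternating sum Σ_i (−1)^i (σ with its i-th vertex removed). For instance
  ∂ABDF = BDF − ADF + ABF − ABD.
The resulting 7×1 matrix has rank 1, and its Smith normal form has invariant factors (1).

Computing H_k = (kernel of ∂_k) / (image of ∂_{k+1}):

  H_0: rank C_0 − rank ∂_1 = 8 − 7 = 1, and the invariant factors of ∂_1 are all 1, so H_0 ≅ Z.
  H_1: rank ker ∂_1 − rank ∂_2 = (14 − 7) − 6 = 1, and the invariant factors of ∂_2 are all 1, so H_1 ≅ Z.
  H_2: rank ker ∂_2 − rank ∂_3 = (7 − 6) − 1 = 0, and the invariant factors of ∂_3 are all 1, so H_2 ≅ 0.
  H_3: rank ker ∂_3 − rank ∂_4 = (1 − 1) − 0 = 0, and there is no ∂_4, so H_3 ≅ 0.

H_0 ≅ Z,  H_1 ≅ Z,  H_2 = 0,  H_3 = 0.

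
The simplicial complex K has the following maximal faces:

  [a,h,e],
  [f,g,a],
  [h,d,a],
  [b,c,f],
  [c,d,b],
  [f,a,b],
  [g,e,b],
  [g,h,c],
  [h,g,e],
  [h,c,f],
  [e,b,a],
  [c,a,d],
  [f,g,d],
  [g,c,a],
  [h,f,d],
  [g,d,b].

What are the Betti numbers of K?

b_0 = 1, b_1 = 2, b_2 = 1.

Order the vertices as a < b < c < d < e < f < g < h. Listing each simplex with vertices in this order, K has dimension 2 with simplices:

  0-simplices (8): a, b, c, d, e, f, g, h
  1-simplices (24): ab, ac, ad, ae, af, ag, ah, bc, bd, be, bf, bg, cd, cf, cg, ch, df, dg, dh, eg, eh, fg, fh, gh
  2-simplices (16): abe, abf, acd, acg, adh, aeh, afg, bcd, bcf, bdg, beg, cfh, cgh, dfg, dfh, egh

so the chain groups are C_0 ≅ Z^8, C_1 ≅ Z^24, C_2 ≅ Z^16.

The boundary map ∂_1: C_1 → C_0 maps an edge to its endpoints' difference, ∂[p,q] = q − p. For instance
  ∂ah = h − a.
As a 8×24 matrix over Z this has rank 7, with invariant factors (1,1,1,1,1,1,1).

Boundary ∂_2: C_2 → C_1 sends each 2-simplex [p,q,r] to [q,r] − [p,r] + [p,q]. For instance
  ∂abe = be − ae + ab,
  ∂acg = cg − ag + ac.
This gives a 24×16 integer matrix of rank 15; reducing to Smith normal form yields diagonal entries (1,1,1,1,1,1,1,1,1,1,1,1,1,1,1).

Now H_k = ker ∂_k / im ∂_{k+1}, so:

  H_0: rank C_0 − rank ∂_1 = 8 − 7 = 1, and the invariant factors of ∂_1 are all 1, so H_0 ≅ Z.
  H_1: rank ker ∂_1 − rank ∂_2 = (24 − 7) − 15 = 2, and the invariant factors of ∂_2 are all 1, so H_1 ≅ Z^2.
  H_2: rank ker ∂_2 − rank ∂_3 = (16 − 15) − 0 = 1, and there is no ∂_3, so H_2 ≅ Z.

As a check, the Euler characteristic is 8 − 24 + 16 = 0, which agrees with 1 − 2 + 1 = 0.

Hence the Betti numbers are b_0 = 1, b_1 = 2, b_2 = 1.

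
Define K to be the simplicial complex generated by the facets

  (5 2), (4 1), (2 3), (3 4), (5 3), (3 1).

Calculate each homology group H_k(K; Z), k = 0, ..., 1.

H_0 ≅ Z,  H_1 ≅ Z^2.

Order the vertices as 1 < 2 < 3 < 4 < 5. Listing each simplex with vertices in this order, K has dimension 1 with simplices:

  0-simplices (5): [1], [2], [3], [4], [5]
  1-simplices (6): [1,3], [1,4], [2,3], [2,5], [3,4], [3,5]

so the chain groups are C_0 ≅ Z^5, C_1 ≅ Z^6.

Boundary ∂_1: C_1 → C_0 sends each edge [p,q] (with p < q) to q − p. For instance
  ∂[2,3] = [3] − [2].
The resulting 5×6 matrix has rank 4, and its Smith normal form has invariant factors (1,1,1,1).

Computing H_k = (kernel of ∂_k) / (image of ∂_{k+1}):

  H_0: rank C_0 − rank ∂_1 = 5 − 4 = 1, and the invariant factors of ∂_1 are all 1, so H_0 = Z.
  H_1: rank ker ∂_1 − rank ∂_2 = (6 − 4) − 0 = 2, and there is no ∂_2, so H_1 = Z^2.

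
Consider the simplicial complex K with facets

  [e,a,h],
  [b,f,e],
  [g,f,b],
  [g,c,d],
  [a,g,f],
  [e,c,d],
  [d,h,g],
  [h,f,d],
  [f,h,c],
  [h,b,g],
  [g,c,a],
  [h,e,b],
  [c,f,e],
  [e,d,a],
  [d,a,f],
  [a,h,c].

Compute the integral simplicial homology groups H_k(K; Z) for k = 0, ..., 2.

Take the total order a < b < c < d < e < f < g < h on the vertex set. Then K (dimension 2) consists of the simplices:

  0-simplices (8): a, b, c, d, e, f, g, h
  1-simplices (24): ac, ad, ae, af, ag, ah, be, bf, bg, bh, cd, ce, cf, cg, ch, de, df, dg, dh, ef, eh, fg, fh, gh
  2-simplices (16): acg, ach, ade, adf, aeh, afg, bef, beh, bfg, bgh, cde, cdg, cef, cfh, dfh, dgh

so the chain groups are C_0 ≅ Z^8, C_1 ≅ Z^24, C_2 ≅ Z^16.

Boundary ∂_1: C_1 → C_0 maps an edge to its endpoints' difference, ∂[p,q] = q − p. For instance
  ∂dg = g − d.
The 8×24 boundary matrix has rank 7 and Smith normal form diag(1,1,1,1,1,1,1).

Boundary ∂_2: C_2 → C_1 maps a triangle to the signed sum of its edges. For instance
  ∂afg = fg − ag + af,
  ∂adf = df − af + ad.
The resulting 24×16 matrix has rank 15, and its Smith normal form has invariant factors (1,1,1,1,1,1,1,1,1,1,1,1,1,1,1).

Reading off H_k = ker ∂_k / im ∂_{k+1}:

  H_0: rank C_0 − rank ∂_1 = 8 − 7 = 1, and the invariant factors of ∂_1 are all 1, so H_0 = Z.
  H_1: rank ker ∂_1 − rank ∂_2 = (24 − 7) − 15 = 2, and the invariant factors of ∂_2 are all 1, so H_1 = Z^2.
  H_2: rank ker ∂_2 − rank ∂_3 = (16 − 15) − 0 = 1, and there is no ∂_3, so H_2 = Z.

(K is a triangulation of the torus T^2.)

H_0 = Z,  H_1 = Z^2,  H_2 = Z.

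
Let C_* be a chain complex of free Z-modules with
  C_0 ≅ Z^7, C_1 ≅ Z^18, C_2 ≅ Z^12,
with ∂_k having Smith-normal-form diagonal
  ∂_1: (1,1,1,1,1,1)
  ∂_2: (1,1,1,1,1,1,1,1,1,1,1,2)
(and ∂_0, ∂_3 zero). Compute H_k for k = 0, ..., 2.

H_0: b_0 = 7 − 0 − 6 = 1; torsion from ∂_1 factors > 1: none. So H_0 ≅ Z.
H_1: b_1 = 18 − 6 − 12 = 0; torsion from ∂_2 factors > 1: [2]. So H_1 ≅ Z/2Z.
H_2: b_2 = 12 − 12 − 0 = 0; torsion from ∂_3 factors > 1: none. So H_2 ≅ 0.

H_0 ≅ Z,  H_1 ≅ Z/2Z,  H_2 = 0.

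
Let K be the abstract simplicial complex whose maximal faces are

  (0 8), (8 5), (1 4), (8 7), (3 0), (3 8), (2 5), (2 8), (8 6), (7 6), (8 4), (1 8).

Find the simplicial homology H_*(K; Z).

H_0 = Z,  H_1 = Z^4.

Take the total order 0 < 1 < 2 < 3 < 4 < 5 < 6 < 7 < 8 on the vertex set. Then K (dimension 1) consists of the simplices:

  0-simplices (9): [0], [1], [2], [3], [4], [5], [6], [7], [8]
  1-simplices (12): [0,3], [0,8], [1,4], [1,8], [2,5], [2,8], [3,8], [4,8], [5,8], [6,7], [6,8], [7,8]

Hence C_0 ≅ Z^9, C_1 ≅ Z^12.

∂_1: C_1 → C_0 sends each edge [p,q] (with p < q) to q − p. For instance
  ∂[3,8] = [8] − [3].
The 9×12 boundary matrix has rank 8 and Smith normal form diag(1,1,1,1,1,1,1,1).

From H_k ≅ ker(∂_k) / im(∂_{k+1}) we obtain:

  H_0: rank C_0 − rank ∂_1 = 9 − 8 = 1, and the invariant factors of ∂_1 are all 1, so H_0 ≅ Z.
  H_1: rank ker ∂_1 − rank ∂_2 = (12 − 8) − 0 = 4, and there is no ∂_2, so H_1 ≅ Z^4.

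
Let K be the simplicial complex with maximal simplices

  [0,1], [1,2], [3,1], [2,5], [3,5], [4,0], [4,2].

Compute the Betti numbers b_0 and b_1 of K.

We work with the vertex ordering 0 < 1 < 2 < 3 < 4 < 5. The simplices of K, each written with vertices in increasing order, are:

  0-simplices (6): [0], [1], [2], [3], [4], [5]
  1-simplices (7): [0,1], [0,4], [1,2], [1,3], [2,4], [2,5], [3,5]

Hence C_0 ≅ Z^6, C_1 ≅ Z^7.

Boundary ∂_1: C_1 → C_0 sends each edge [p,q] (with p < q) to q − p.
This gives a 6×7 integer matrix of rank 5; reducing to Smith normal form yields diagonal entries (1,1,1,1,1).

Reading off H_k = ker ∂_k / im ∂_{k+1}:

  H_0: rank C_0 − rank ∂_1 = 6 − 5 = 1, and the invariant factors of ∂_1 are all 1, so H_0 ≅ Z.
  H_1: rank ker ∂_1 − rank ∂_2 = (7 − 5) − 0 = 2, and there is no ∂_2, so H_1 ≅ Z^2.

As a check, the Euler characteristic is 6 − 7 = -1, which agrees with 1 − 2 = -1.

Hence the Betti numbers are b_0 = 1, b_1 = 2.

b_0 = 1, b_1 = 2.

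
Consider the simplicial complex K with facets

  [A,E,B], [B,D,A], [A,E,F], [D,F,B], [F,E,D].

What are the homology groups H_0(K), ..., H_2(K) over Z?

Take the total order A < B < D < E < F on the vertex set. Then K (dimension 2) consists of the simplices:

  0-simplices (5): A, B, D, E, F
  1-simplices (10): AB, AD, AE, AF, BD, BE, BF, DE, DF, EF
  2-simplices (5): ABD, ABE, AEF, BDF, DEF

so the chain groups are C_0 ≅ Z^5, C_1 ≅ Z^10, C_2 ≅ Z^5.

The boundary map ∂_1: C_1 → C_0 maps an edge to its endpoints' difference, ∂[p,q] = q − p. For instance
  ∂BF = F − B.
The resulting 5×10 matrix has rank 4, and its Smith normal form has invariant factors (1,1,1,1).

The boundary map ∂_2: C_2 → C_1 maps a triangle to the signed sum of its edges. For instance
  ∂DEF = EF − DF + DE,
  ∂AEF = EF − AF + AE.
The 10×5 boundary matrix has rank 5 and Smith normal form diag(1,1,1,1,1).

From H_k ≅ ker(∂_k) / im(∂_{k+1}) we obtain:

  H_0: rank C_0 − rank ∂_1 = 5 − 4 = 1, and the invariant factors of ∂_1 are all 1, so H_0 = Z.
  H_1: rank ker ∂_1 − rank ∂_2 = (10 − 4) − 5 = 1, and the invariant factors of ∂_2 are all 1, so H_1 = Z.
  H_2: rank ker ∂_2 − rank ∂_3 = (5 − 5) − 0 = 0, and there is no ∂_3, so H_2 = 0.

(K is a triangulation of the Möbius band.)

H_0 ≅ Z,  H_1 ≅ Z,  H_2 = 0.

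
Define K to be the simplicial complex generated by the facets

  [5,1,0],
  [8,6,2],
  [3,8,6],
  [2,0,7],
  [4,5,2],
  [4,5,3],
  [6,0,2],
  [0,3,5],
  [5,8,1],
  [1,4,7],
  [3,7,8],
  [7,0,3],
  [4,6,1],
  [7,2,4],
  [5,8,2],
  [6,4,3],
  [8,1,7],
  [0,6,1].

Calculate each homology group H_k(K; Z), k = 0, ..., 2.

Order the vertices as 0 < 1 < 2 < 3 < 4 < 5 < 6 < 7 < 8. Listing each simplex with vertices in this order, K has dimension 2 with simplices:

  0-simplices (9): [0], [1], [2], [3], [4], [5], [6], [7], [8]
  1-simplices (27): (27 of them)
  2-simplices (18): [0,1,5], [0,1,6], [0,2,6], [0,2,7], [0,3,5], [0,3,7], [1,4,6], [1,4,7], [1,5,8], [1,7,8], [2,4,5], [2,4,7], [2,5,8], [2,6,8], [3,4,5], [3,4,6], [3,6,8], [3,7,8]

Hence C_0 ≅ Z^9, C_1 ≅ Z^27, C_2 ≅ Z^18.

Boundary ∂_1: C_1 → C_0 maps an edge to its endpoints' difference, ∂[p,q] = q − p.
This gives a 9×27 integer matrix of rank 8; reducing to Smith normal form yields diagonal entries (1,1,1,1,1,1,1,1).

Boundary ∂_2: C_2 → C_1 maps a triangle to the signed sum of its edges. For instance
  ∂[1,7,8] = [7,8] − [1,8] + [1,7],
  ∂[3,7,8] = [7,8] − [3,8] + [3,7].
The 27×18 boundary matrix has rank 17 and Smith normal form diag(1,1,1,1,1,1,1,1,1,1,1,1,1,1,1,1,1).

Reading off H_k = ker ∂_k / im ∂_{k+1}:

  H_0: rank C_0 − rank ∂_1 = 9 − 8 = 1, and the invariant factors of ∂_1 are all 1, so H_0 ≅ Z.
  H_1: rank ker ∂_1 − rank ∂_2 = (27 − 8) − 17 = 2, and the invariant factors of ∂_2 are all 1, so H_1 ≅ Z^2.
  H_2: rank ker ∂_2 − rank ∂_3 = (18 − 17) − 0 = 1, and there is no ∂_3, so H_2 ≅ Z.

(K is a triangulation of the torus T^2.)

H_0 = Z,  H_1 = Z^2,  H_2 = Z.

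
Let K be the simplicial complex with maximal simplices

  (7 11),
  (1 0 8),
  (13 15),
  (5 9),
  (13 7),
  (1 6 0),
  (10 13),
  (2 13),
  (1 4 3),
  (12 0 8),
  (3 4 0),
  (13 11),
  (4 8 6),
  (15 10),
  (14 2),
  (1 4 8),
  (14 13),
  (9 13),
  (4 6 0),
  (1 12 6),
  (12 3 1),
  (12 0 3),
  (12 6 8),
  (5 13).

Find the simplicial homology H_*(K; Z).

Take the total order 0 < 1 < 2 < 3 < 4 < 5 < 6 < 7 < 8 < 9 < 10 < 11 < 12 < 13 < 14 < 15 on the vertex set. Then K (dimension 2) consists of the simplices:

  0-simplices (16): [0], [1], [2], [3], [4], [5], [6], [7], [8], [9], [10], [11], [12], [13], [14], [15]
  1-simplices (30): (30 of them)
  2-simplices (12): [0,1,6], [0,1,8], [0,3,4], [0,3,12], [0,4,6], [0,8,12], [1,3,4], [1,3,12], [1,4,8], [1,6,12], [4,6,8], [6,8,12]

Hence C_0 ≅ Z^16, C_1 ≅ Z^30, C_2 ≅ Z^12.

The boundary map ∂_1: C_1 → C_0 sends each edge [p,q] (with p < q) to q − p.
The 16×30 boundary matrix has rank 14 and Smith normal form diag(1,1,1,1,1,1,1,1,1,1,1,1,1,1).

Boundary ∂_2: C_2 → C_1 acts by ∂[p,q,r] = [q,r] − [p,r] + [p,q]. For instance
  ∂[0,8,12] = [8,12] − [0,12] + [0,8],
  ∂[0,1,8] = [1,8] − [0,8] + [0,1].
The resulting 30×12 matrix has rank 12, and its Smith normal form has invariant factors (1,1,1,1,1,1,1,1,1,1,1,2).

Computing H_k = (kernel of ∂_k) / (image of ∂_{k+1}):

  H_0: rank C_0 − rank ∂_1 = 16 − 14 = 2, and the invariant factors of ∂_1 are all 1, so H_0 ≅ Z^2.
  H_1: rank ker ∂_1 − rank ∂_2 = (30 − 14) − 12 = 4, and ∂_2 has invariant factor 2 > 1, so H_1 ≅ Z^4 ⊕ Z_2.
  H_2: rank ker ∂_2 − rank ∂_3 = (12 − 12) − 0 = 0, and there is no ∂_3, so H_2 ≅ 0.

As a check, the Euler characteristic is 16 − 30 + 12 = -2, which agrees with 2 − 4 + 0 = -2.
(K is a triangulation of the disjoint union of the real projective plane RP^2 and a wedge of 4 circles.)

H_0 = Z^2,  H_1 = Z^4 ⊕ Z_2,  H_2 = 0.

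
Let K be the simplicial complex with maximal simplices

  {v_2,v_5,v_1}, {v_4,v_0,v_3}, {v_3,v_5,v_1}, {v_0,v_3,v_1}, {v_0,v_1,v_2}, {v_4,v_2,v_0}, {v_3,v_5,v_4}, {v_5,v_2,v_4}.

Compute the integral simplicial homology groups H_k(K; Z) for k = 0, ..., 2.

Order the vertices as v_0 < v_1 < v_2 < v_3 < v_4 < v_5. Listing each simplex with vertices in this order, K has dimension 2 with simplices:

  0-simplices (6): [v_0], [v_1], [v_2], [v_3], [v_4], [v_5]
  1-simplices (12): [v_0,v_1], [v_0,v_2], [v_0,v_3], [v_0,v_4], [v_1,v_2], [v_1,v_3], [v_1,v_5], [v_2,v_4], [v_2,v_5], [v_3,v_4], [v_3,v_5], [v_4,v_5]
  2-simplices (8): [v_0,v_1,v_2], [v_0,v_1,v_3], [v_0,v_2,v_4], [v_0,v_3,v_4], [v_1,v_2,v_5], [v_1,v_3,v_5], [v_2,v_4,v_5], [v_3,v_4,v_5]

giving chain groups C_0 ≅ Z^6, C_1 ≅ Z^12, C_2 ≅ Z^8.

Boundary ∂_1: C_1 → C_0 maps an edge to its endpoints' difference, ∂[p,q] = q − p.
The resulting 6×12 matrix has rank 5, and its Smith normal form has invariant factors (1,1,1,1,1).

Boundary ∂_2: C_2 → C_1 maps a triangle to the signed sum of its edges. For instance
  ∂[v_0,v_1,v_3] = [v_1,v_3] − [v_0,v_3] + [v_0,v_1],
  ∂[v_1,v_3,v_5] = [v_3,v_5] − [v_1,v_5] + [v_1,v_3].
The 12×8 boundary matrix has rank 7 and Smith normal form diag(1,1,1,1,1,1,1).

Reading off H_k = ker ∂_k / im ∂_{k+1}:

  H_0: rank C_0 − rank ∂_1 = 6 − 5 = 1, and the invariant factors of ∂_1 are all 1, so H_0 ≅ Z.
  H_1: rank ker ∂_1 − rank ∂_2 = (12 − 5) − 7 = 0, and the invariant factors of ∂_2 are all 1, so H_1 ≅ 0.
  H_2: rank ker ∂_2 − rank ∂_3 = (8 − 7) − 0 = 1, and there is no ∂_3, so H_2 ≅ Z.

H_0 = Z,  H_1 = 0,  H_2 = Z.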